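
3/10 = 0.30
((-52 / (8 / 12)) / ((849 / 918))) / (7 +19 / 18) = -429624 / 41035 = -10.47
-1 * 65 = -65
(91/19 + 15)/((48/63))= 987/38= 25.97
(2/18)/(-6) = -1/54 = -0.02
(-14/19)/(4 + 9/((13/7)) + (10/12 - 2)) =-1092/11381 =-0.10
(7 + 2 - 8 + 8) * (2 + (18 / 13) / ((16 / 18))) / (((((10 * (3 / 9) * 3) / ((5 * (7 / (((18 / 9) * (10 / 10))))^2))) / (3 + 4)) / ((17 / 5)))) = 1941723 / 416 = 4667.60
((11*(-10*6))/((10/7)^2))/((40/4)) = -1617/50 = -32.34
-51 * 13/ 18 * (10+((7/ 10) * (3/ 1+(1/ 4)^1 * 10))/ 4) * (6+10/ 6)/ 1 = -4457791/ 1440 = -3095.69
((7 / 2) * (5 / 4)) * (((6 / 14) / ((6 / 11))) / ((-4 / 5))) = -275 / 64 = -4.30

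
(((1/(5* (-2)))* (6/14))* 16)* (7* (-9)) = 216/5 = 43.20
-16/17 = -0.94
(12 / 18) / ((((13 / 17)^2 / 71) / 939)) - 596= 75409.29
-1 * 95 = -95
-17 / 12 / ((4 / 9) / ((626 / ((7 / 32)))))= -63852 / 7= -9121.71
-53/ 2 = -26.50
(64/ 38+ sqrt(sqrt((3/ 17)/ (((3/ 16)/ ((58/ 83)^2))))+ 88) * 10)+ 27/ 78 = 1003/ 494+ 20 * sqrt(81838 * sqrt(17)+ 43800262)/ 1411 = 96.20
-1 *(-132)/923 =132/923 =0.14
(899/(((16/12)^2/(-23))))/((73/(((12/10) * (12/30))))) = -558279/7300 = -76.48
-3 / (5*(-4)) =3 / 20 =0.15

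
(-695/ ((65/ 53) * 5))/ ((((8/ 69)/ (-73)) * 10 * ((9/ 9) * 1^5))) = 37107579/ 5200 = 7136.07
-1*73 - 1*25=-98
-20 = -20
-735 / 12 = -245 / 4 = -61.25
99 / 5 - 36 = -81 / 5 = -16.20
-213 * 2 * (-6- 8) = 5964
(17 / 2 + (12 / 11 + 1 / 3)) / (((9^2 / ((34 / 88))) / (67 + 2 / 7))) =1748195 / 548856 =3.19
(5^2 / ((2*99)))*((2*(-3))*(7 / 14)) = -25 / 66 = -0.38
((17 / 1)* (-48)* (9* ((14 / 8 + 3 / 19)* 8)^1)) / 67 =-1673.02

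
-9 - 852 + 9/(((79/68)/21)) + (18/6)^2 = -54456/79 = -689.32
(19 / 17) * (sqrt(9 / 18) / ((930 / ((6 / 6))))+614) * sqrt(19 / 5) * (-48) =76 * sqrt(95) * (-1142040 - sqrt(2)) / 13175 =-64210.58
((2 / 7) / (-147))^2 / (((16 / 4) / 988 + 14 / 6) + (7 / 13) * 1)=988 / 752130057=0.00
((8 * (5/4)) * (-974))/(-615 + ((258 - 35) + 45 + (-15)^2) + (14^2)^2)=-4870/19147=-0.25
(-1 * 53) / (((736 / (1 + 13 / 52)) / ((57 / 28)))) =-15105 / 82432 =-0.18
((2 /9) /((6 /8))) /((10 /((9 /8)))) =1 /30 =0.03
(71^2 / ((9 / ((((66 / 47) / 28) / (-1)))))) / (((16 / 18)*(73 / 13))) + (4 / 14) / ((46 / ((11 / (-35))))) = -1741488001 / 309338960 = -5.63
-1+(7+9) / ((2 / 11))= 87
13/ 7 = 1.86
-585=-585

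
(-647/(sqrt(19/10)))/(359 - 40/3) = -1941 * sqrt(190)/19703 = -1.36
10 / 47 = 0.21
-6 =-6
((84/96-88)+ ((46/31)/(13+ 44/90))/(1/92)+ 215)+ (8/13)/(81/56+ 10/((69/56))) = 9982843254639/72308010632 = 138.06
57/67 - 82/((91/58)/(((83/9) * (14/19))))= -52769521/148941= -354.30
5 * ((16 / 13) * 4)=320 / 13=24.62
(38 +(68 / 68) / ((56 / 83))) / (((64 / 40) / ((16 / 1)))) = 11055 / 28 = 394.82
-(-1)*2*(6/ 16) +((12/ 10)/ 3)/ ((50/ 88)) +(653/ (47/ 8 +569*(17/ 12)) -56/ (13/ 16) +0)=-66.66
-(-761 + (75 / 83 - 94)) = 70890 / 83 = 854.10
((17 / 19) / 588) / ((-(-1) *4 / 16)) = 17 / 2793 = 0.01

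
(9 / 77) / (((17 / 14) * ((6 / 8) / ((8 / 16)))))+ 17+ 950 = 180841 / 187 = 967.06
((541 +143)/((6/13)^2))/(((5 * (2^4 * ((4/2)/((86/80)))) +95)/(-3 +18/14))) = -552292/24465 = -22.57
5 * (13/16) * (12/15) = 13/4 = 3.25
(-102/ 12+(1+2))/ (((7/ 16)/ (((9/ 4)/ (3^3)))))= -22/ 21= -1.05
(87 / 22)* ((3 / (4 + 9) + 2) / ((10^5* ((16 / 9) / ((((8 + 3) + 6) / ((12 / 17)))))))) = 2187441 / 1830400000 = 0.00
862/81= 10.64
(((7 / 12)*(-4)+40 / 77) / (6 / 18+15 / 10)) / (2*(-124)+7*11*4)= -0.02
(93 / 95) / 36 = 31 / 1140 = 0.03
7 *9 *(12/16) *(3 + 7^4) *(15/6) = 567945/2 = 283972.50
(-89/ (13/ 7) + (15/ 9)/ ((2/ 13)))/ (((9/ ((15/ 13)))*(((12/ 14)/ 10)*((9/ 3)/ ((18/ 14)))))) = -72325/ 3042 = -23.78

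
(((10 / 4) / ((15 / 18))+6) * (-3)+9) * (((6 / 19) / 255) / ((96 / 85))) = -3 / 152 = -0.02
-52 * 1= -52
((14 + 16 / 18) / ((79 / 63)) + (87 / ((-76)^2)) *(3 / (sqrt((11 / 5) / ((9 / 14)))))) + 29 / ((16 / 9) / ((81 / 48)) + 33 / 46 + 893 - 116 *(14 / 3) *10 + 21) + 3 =783 *sqrt(770) / 889504 + 59046050977 / 3971626487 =14.89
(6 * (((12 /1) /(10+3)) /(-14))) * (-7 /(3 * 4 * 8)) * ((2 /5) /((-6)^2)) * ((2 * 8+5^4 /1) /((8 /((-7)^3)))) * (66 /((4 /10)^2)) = -12092465 /3328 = -3633.55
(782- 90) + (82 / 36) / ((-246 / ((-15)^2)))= 8279 / 12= 689.92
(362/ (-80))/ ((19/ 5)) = -181/ 152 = -1.19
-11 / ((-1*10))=1.10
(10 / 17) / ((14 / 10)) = 50 / 119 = 0.42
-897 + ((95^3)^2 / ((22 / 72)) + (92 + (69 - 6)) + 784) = 26463308062962 / 11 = 2405755278451.09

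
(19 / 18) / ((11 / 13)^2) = 1.47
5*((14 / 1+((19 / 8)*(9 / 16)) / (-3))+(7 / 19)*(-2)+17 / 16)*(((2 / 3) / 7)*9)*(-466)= -117980715 / 4256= -27721.03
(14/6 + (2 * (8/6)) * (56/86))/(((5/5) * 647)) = 175/27821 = 0.01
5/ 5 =1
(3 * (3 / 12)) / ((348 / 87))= 3 / 16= 0.19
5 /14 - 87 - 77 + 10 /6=-6803 /42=-161.98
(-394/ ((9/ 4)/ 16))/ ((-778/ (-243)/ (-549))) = 186888384/ 389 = 480432.86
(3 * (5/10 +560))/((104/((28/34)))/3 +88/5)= 28.17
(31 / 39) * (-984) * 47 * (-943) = 450655928 / 13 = 34665840.62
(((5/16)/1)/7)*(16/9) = 5/63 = 0.08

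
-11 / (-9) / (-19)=-11 / 171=-0.06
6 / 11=0.55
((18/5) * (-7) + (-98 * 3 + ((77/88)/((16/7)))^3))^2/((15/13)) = 145584881150845817317/1649267441664000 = 88272.45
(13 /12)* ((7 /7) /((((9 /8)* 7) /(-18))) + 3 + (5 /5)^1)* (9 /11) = 117 /77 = 1.52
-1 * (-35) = 35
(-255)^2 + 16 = 65041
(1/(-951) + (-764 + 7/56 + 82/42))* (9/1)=-121731021/17752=-6857.31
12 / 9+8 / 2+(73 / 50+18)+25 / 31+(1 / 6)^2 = 715009 / 27900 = 25.63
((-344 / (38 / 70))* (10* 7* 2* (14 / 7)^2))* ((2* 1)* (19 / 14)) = -963200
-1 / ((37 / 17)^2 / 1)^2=-83521 / 1874161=-0.04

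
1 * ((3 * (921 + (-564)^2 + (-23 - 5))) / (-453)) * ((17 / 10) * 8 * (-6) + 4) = 123767732 / 755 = 163930.77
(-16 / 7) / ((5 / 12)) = -192 / 35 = -5.49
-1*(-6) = 6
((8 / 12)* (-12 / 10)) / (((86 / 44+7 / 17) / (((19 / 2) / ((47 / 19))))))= -270028 / 207975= -1.30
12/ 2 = 6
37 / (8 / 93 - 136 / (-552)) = 26381 / 237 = 111.31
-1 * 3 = -3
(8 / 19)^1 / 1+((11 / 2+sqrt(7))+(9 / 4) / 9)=sqrt(7)+469 / 76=8.82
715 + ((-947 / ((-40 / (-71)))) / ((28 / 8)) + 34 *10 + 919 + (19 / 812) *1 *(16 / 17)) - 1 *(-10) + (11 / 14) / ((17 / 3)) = 103798929 / 69020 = 1503.90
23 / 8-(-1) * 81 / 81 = 31 / 8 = 3.88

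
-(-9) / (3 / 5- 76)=-45 / 377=-0.12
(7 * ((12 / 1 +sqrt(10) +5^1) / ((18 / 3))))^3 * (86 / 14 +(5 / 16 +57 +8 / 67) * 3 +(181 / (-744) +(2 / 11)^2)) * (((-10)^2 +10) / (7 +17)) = 3233728801805285 * sqrt(10) / 2842532352 +1817820181630565 / 258412032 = 10632058.53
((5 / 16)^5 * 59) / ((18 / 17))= 3134375 / 18874368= 0.17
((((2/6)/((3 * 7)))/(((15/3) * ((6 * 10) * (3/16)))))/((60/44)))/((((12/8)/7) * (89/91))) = 8008/8110125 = 0.00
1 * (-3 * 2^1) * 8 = -48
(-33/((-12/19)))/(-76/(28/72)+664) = 1463/13120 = 0.11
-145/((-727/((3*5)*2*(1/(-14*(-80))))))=435/81424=0.01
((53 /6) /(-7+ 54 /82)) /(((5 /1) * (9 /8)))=-2173 /8775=-0.25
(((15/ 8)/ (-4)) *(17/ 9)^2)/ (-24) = 1445/ 20736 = 0.07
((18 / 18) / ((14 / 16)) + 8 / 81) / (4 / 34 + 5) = 11968 / 49329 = 0.24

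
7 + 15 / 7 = 64 / 7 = 9.14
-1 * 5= -5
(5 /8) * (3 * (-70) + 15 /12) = -4175 /32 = -130.47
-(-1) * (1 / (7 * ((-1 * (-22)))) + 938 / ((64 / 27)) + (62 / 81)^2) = 6406886203 / 16166304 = 396.31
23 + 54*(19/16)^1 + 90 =1417/8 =177.12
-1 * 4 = -4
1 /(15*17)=1 /255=0.00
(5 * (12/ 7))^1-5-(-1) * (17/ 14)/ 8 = 417/ 112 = 3.72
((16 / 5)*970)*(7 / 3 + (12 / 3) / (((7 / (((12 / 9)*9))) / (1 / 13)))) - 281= 2347511 / 273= 8598.94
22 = 22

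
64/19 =3.37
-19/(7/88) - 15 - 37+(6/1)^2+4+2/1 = -1742/7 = -248.86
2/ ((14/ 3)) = 3/ 7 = 0.43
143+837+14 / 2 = 987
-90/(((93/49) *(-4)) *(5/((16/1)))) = 1176/31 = 37.94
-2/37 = -0.05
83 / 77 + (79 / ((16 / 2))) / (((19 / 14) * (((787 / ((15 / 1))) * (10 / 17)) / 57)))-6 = 4128709 / 484792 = 8.52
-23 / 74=-0.31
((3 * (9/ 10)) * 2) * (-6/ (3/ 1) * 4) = -216/ 5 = -43.20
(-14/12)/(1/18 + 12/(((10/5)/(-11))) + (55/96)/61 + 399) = -20496/5851285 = -0.00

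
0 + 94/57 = 94/57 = 1.65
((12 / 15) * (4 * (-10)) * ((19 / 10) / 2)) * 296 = -44992 / 5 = -8998.40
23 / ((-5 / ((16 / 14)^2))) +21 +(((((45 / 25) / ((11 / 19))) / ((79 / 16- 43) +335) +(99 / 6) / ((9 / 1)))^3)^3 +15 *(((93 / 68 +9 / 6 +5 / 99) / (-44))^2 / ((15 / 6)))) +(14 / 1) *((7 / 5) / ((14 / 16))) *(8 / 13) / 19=52459647278336418649106318237720884604931564662629378439757029377 / 200208083669467508568481777392547276292479191755844201000000000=262.03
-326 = -326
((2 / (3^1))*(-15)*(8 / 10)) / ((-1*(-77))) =-8 / 77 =-0.10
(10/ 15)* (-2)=-4/ 3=-1.33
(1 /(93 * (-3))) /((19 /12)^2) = -16 /11191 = -0.00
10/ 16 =5/ 8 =0.62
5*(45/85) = 45/17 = 2.65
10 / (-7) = -10 / 7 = -1.43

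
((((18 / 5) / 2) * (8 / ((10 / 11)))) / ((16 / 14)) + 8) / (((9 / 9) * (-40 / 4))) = -1093 / 500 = -2.19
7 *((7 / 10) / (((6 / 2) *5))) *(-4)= -98 / 75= -1.31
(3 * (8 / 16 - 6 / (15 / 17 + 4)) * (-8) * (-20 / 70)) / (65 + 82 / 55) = -53240 / 708239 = -0.08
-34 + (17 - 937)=-954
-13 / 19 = -0.68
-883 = -883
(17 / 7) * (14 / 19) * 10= 340 / 19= 17.89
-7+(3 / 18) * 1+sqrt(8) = -41 / 6+2 * sqrt(2) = -4.00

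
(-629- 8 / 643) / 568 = -404455 / 365224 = -1.11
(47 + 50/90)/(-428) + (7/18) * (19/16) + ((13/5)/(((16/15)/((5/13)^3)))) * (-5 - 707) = -4788931/48672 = -98.39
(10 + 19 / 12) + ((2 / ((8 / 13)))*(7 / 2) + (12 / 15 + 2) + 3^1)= 3451 / 120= 28.76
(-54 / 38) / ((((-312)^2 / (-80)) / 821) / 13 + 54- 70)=110835 / 1256812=0.09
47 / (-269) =-47 / 269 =-0.17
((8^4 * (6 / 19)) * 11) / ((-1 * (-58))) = 135168 / 551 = 245.31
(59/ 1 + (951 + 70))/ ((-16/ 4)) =-270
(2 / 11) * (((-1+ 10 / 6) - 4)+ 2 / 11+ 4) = 56 / 363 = 0.15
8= 8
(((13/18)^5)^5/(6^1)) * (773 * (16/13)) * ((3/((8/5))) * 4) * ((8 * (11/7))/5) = 4615434950493272470096875354583/5269394202393804140856468307968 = 0.88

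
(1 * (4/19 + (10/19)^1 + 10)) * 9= 1836/19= 96.63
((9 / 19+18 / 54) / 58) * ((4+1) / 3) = 0.02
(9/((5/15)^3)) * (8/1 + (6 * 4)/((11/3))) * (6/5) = 46656/11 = 4241.45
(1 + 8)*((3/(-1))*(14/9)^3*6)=-5488/9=-609.78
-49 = -49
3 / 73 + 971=70886 / 73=971.04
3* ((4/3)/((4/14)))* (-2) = -28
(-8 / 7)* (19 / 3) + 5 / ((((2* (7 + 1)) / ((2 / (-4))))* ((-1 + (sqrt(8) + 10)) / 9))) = -363577 / 49056 + 45* sqrt(2) / 1168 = -7.36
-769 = -769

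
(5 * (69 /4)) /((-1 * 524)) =-345 /2096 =-0.16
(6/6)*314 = 314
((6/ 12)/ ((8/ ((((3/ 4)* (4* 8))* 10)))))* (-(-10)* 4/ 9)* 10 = 2000/ 3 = 666.67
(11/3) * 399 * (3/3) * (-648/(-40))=118503/5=23700.60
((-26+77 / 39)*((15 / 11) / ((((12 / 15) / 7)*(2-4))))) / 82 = 163975 / 93808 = 1.75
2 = 2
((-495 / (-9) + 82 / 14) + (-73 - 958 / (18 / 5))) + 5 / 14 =-35015 / 126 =-277.90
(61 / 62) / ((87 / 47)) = 2867 / 5394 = 0.53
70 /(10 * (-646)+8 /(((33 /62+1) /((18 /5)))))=-16625 /1529786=-0.01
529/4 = 132.25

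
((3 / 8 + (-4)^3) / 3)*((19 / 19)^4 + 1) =-509 / 12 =-42.42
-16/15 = -1.07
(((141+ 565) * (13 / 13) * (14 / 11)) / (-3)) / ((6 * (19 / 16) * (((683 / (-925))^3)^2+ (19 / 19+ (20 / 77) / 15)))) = -173356912876847656250000 / 4863615707806789484049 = -35.64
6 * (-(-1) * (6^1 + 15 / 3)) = 66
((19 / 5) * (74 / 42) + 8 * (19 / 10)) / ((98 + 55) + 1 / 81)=62073 / 433790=0.14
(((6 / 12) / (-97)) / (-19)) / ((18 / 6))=0.00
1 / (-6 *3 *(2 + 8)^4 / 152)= -19 / 22500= -0.00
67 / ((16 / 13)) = 54.44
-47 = -47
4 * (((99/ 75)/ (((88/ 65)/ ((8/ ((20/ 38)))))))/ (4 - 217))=-494/ 1775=-0.28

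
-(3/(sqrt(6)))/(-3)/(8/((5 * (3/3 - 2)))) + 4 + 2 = 6 - 5 * sqrt(6)/48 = 5.74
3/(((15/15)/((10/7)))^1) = 30/7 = 4.29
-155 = -155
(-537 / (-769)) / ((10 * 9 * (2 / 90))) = 537 / 1538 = 0.35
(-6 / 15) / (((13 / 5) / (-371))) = 742 / 13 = 57.08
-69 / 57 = -23 / 19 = -1.21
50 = 50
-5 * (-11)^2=-605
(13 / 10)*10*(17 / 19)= 221 / 19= 11.63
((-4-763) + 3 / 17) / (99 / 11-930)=0.83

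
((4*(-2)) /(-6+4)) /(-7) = -4 /7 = -0.57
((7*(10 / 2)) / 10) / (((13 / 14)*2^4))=49 / 208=0.24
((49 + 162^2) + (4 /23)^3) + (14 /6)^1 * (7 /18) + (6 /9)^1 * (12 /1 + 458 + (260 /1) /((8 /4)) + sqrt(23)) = 2 * sqrt(23) /3 + 17538381113 /657018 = 26697.11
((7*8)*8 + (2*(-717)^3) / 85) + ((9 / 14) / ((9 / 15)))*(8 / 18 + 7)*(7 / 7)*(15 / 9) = -92882716421 / 10710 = -8672522.54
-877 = -877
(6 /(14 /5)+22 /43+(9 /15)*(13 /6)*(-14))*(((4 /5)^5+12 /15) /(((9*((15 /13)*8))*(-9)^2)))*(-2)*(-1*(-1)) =267954388 /51428671875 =0.01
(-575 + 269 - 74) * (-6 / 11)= 2280 / 11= 207.27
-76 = -76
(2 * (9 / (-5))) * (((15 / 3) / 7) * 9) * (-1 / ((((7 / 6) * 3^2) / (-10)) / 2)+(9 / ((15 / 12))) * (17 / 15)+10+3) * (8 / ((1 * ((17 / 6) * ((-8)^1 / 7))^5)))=27250372107 / 2271771200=12.00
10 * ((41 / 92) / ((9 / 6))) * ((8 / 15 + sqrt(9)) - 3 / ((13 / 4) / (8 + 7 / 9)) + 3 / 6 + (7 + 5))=42271 / 1794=23.56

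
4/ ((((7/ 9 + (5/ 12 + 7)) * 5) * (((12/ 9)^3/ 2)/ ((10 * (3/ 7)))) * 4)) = 0.09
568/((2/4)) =1136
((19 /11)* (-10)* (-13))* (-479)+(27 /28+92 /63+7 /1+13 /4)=-107544.60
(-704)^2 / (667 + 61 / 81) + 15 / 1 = 5119527 / 6761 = 757.21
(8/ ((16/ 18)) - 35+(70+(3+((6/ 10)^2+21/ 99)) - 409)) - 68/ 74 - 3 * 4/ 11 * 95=-465.98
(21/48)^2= 49/256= 0.19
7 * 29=203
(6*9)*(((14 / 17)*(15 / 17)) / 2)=5670 / 289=19.62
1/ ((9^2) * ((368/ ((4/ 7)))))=1/ 52164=0.00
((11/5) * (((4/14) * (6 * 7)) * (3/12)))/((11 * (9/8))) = 8/15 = 0.53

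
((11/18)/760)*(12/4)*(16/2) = 11/570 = 0.02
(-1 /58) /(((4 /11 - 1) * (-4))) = -0.01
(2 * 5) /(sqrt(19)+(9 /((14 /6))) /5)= -4725 /11273+6125 * sqrt(19) /11273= 1.95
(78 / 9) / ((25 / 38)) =988 / 75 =13.17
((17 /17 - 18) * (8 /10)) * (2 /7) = -136 /35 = -3.89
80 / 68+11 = 207 / 17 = 12.18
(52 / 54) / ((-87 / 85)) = -2210 / 2349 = -0.94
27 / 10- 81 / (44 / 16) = -2943 / 110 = -26.75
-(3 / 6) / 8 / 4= -1 / 64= -0.02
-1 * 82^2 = -6724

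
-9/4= -2.25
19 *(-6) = -114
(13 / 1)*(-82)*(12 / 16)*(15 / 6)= -7995 / 4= -1998.75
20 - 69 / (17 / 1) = 271 / 17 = 15.94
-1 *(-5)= 5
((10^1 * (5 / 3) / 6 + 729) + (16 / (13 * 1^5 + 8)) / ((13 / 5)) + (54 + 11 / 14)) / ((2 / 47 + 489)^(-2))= 680923728005975 / 3618342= 188186668.92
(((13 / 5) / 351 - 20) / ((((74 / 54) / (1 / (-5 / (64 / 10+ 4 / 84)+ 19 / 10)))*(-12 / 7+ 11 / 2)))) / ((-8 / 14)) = 89533927 / 14929093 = 6.00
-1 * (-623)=623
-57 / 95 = -3 / 5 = -0.60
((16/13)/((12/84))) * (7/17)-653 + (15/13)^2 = -1862052/2873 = -648.12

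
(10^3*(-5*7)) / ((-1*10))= 3500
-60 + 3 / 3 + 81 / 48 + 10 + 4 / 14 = -5267 / 112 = -47.03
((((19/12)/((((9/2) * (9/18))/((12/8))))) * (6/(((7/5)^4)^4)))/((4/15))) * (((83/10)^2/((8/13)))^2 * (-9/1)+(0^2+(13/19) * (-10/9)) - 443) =-12347.58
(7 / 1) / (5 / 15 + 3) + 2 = 41 / 10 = 4.10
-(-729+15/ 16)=11649/ 16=728.06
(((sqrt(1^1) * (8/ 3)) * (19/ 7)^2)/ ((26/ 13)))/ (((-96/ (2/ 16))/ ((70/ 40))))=-361/ 16128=-0.02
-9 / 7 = -1.29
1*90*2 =180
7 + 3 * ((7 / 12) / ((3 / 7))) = 133 / 12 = 11.08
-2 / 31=-0.06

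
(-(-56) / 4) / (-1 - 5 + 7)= 14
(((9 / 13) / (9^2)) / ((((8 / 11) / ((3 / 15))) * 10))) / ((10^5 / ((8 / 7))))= 11 / 4095000000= 0.00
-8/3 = -2.67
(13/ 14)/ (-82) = -13/ 1148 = -0.01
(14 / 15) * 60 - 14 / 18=497 / 9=55.22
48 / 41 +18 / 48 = 507 / 328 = 1.55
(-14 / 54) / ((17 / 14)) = -98 / 459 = -0.21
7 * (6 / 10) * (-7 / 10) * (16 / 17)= -1176 / 425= -2.77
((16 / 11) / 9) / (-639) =-16 / 63261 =-0.00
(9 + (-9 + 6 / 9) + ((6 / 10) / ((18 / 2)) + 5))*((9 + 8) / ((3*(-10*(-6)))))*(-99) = -8041 / 150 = -53.61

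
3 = 3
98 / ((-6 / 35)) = -1715 / 3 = -571.67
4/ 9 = 0.44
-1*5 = -5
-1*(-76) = 76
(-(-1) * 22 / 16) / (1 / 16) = 22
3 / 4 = 0.75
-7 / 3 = -2.33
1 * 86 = 86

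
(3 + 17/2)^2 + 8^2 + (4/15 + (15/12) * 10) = 12541/60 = 209.02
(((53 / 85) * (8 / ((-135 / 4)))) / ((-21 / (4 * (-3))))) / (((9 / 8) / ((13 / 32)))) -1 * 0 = -22048 / 722925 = -0.03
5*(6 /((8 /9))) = 33.75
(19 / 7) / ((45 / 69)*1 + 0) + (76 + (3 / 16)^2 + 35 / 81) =58517419 / 725760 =80.63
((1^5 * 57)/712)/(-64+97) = 19/7832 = 0.00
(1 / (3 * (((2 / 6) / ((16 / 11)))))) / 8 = 2 / 11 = 0.18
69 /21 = 23 /7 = 3.29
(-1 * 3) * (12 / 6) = -6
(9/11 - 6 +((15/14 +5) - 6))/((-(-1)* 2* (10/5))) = -1.28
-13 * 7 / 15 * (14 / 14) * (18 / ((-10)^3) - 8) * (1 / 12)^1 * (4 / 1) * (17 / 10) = 6201923 / 225000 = 27.56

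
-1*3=-3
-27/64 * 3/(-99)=9/704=0.01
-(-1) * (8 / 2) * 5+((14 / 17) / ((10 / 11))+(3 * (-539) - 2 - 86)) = -143148 / 85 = -1684.09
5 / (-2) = -5 / 2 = -2.50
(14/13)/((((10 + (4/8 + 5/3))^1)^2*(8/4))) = 252/69277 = 0.00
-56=-56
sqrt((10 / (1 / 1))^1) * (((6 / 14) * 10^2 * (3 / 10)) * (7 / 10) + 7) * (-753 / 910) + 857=857 - 6024 * sqrt(10) / 455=815.13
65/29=2.24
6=6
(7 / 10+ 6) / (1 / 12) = 402 / 5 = 80.40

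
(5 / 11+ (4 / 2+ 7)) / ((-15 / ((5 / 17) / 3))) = -104 / 1683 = -0.06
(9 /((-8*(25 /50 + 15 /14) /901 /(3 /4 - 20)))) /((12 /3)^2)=397341 /512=776.06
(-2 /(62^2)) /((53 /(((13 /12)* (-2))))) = 0.00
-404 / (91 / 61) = -24644 / 91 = -270.81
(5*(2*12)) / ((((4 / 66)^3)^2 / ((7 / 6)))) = 45201378915 / 16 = 2825086182.19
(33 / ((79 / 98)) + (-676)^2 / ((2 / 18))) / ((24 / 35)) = 1895326825 / 316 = 5997869.70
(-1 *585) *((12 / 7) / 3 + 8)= -35100 / 7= -5014.29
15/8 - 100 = -785/8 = -98.12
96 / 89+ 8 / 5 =1192 / 445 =2.68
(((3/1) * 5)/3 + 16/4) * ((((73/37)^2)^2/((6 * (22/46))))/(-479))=-1959478629/19749908618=-0.10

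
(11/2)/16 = 11/32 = 0.34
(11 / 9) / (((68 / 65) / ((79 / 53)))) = 56485 / 32436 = 1.74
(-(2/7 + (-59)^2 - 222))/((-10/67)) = 305721/14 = 21837.21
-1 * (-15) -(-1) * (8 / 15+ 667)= 10238 / 15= 682.53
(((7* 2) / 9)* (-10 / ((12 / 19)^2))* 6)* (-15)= 3509.72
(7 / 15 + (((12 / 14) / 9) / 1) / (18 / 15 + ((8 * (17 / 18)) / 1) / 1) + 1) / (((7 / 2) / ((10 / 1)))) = 122252 / 28959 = 4.22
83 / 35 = 2.37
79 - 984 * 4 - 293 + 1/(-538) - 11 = -2238619/538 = -4161.00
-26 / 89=-0.29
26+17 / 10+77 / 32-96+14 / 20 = -10431 / 160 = -65.19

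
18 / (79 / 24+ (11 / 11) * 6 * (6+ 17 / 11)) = 4752 / 12821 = 0.37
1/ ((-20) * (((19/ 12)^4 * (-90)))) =288/ 3258025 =0.00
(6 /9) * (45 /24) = 5 /4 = 1.25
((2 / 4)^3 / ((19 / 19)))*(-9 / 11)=-9 / 88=-0.10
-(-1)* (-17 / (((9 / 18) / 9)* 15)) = -102 / 5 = -20.40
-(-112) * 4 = 448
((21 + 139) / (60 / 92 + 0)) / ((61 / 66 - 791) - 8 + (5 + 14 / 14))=-16192 / 52277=-0.31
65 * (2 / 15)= 26 / 3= 8.67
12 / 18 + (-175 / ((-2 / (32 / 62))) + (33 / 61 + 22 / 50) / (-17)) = 6491366 / 141825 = 45.77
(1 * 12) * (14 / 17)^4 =5.52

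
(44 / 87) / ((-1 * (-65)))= 44 / 5655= 0.01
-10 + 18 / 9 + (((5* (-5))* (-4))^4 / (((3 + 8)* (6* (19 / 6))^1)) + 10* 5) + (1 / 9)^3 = 72906399371 / 152361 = 478510.90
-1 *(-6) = 6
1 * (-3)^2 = 9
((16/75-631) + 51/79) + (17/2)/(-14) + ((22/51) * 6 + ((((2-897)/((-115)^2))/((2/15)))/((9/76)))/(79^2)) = -24679000792217/39287719100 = -628.16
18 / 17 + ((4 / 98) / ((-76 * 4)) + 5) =767127 / 126616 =6.06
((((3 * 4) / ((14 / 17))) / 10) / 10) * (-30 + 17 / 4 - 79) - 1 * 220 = -329369 / 1400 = -235.26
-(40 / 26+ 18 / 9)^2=-2116 / 169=-12.52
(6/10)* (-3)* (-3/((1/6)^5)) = 209952/5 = 41990.40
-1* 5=-5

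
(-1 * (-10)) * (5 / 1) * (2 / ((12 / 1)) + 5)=775 / 3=258.33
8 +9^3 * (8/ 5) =5872/ 5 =1174.40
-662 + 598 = -64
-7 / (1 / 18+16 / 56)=-882 / 43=-20.51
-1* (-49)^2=-2401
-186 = -186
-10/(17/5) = -50/17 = -2.94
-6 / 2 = -3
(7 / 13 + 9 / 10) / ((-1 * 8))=-187 / 1040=-0.18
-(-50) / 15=10 / 3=3.33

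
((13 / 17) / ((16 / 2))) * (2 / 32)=13 / 2176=0.01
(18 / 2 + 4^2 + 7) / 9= 32 / 9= 3.56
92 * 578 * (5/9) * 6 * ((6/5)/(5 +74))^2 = 1276224/31205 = 40.90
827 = 827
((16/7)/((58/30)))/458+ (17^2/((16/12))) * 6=120912927/92974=1300.50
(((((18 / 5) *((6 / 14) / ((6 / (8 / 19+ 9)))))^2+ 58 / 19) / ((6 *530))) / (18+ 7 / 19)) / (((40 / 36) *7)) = 11835813 / 602724745000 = 0.00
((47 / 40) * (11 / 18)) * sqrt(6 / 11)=47 * sqrt(66) / 720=0.53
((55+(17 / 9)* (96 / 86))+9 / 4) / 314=30629 / 162024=0.19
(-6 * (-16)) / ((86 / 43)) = 48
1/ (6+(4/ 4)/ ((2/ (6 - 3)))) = 0.13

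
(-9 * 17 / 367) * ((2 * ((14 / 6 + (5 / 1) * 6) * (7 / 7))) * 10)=-98940 / 367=-269.59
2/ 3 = 0.67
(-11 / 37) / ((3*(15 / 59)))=-649 / 1665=-0.39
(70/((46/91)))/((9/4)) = 12740/207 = 61.55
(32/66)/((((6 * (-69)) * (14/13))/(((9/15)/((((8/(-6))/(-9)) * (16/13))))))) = -507/141680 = -0.00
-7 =-7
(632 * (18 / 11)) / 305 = 11376 / 3355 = 3.39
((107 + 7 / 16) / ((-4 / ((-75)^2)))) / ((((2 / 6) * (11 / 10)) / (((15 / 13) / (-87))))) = 725203125 / 132704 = 5464.82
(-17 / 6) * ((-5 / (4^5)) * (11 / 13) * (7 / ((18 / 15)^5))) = 20453125 / 621084672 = 0.03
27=27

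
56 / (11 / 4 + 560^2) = 224 / 1254411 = 0.00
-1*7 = -7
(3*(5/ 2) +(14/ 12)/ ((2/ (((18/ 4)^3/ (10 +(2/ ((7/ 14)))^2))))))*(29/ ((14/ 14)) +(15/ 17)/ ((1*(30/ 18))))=1993191/ 7072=281.84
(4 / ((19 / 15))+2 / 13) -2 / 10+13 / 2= 23741 / 2470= 9.61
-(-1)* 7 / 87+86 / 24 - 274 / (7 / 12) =-378433 / 812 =-466.05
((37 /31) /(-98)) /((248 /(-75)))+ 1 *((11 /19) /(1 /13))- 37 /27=2380736567 /386506512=6.16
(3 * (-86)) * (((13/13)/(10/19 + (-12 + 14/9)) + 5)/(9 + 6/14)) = -2501009/18656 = -134.06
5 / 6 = 0.83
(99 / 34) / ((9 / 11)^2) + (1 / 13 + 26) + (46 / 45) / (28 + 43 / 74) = 1281470843 / 42067350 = 30.46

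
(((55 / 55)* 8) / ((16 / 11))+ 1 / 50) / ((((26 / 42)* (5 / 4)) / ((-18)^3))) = -41602.80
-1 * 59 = -59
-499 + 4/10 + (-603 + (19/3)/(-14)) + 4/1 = -1098.05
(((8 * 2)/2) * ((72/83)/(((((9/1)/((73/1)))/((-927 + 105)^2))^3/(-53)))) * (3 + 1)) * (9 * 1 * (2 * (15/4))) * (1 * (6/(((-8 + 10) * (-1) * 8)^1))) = 6130377940901852542202510.00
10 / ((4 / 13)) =65 / 2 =32.50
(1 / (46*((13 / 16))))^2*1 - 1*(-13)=1162277 / 89401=13.00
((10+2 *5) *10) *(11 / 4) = 550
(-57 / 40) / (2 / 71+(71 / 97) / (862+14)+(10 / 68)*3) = -1461497157 / 482223350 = -3.03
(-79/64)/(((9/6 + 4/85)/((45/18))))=-33575/16832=-1.99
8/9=0.89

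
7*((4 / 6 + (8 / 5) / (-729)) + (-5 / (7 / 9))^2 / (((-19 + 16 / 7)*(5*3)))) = 165727 / 47385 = 3.50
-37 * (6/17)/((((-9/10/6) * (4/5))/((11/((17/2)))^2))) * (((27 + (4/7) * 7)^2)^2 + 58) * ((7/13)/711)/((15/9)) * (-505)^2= 295258175308481000/15136953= 19505786620.89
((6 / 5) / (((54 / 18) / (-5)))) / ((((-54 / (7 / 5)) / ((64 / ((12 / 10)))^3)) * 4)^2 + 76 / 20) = -1027604480000 / 1952449043441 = -0.53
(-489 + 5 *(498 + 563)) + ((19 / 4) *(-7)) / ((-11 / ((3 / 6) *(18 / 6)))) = 424207 / 88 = 4820.53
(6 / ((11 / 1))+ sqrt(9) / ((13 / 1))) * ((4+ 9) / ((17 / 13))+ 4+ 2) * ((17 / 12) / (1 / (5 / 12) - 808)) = -0.02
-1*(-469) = 469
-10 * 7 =-70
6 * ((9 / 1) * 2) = 108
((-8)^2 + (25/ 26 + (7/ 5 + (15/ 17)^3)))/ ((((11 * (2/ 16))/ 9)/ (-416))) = -49332327552/ 270215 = -182566.95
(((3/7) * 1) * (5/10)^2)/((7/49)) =3/4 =0.75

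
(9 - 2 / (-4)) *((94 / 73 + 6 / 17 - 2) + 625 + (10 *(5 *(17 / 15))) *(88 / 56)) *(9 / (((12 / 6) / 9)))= 9541507077 / 34748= 274591.55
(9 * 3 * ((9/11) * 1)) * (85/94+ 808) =18476991/1034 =17869.43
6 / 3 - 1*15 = -13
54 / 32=27 / 16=1.69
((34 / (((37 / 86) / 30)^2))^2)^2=2623453167904502409986457600000000 / 3512479453921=746894950510223571282.64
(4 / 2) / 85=2 / 85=0.02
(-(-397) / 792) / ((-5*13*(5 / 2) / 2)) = -397 / 64350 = -0.01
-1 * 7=-7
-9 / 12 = -3 / 4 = -0.75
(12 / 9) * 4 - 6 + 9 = 25 / 3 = 8.33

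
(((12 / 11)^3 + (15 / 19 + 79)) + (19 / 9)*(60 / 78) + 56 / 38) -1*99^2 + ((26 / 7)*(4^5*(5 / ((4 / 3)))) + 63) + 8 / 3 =4611.71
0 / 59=0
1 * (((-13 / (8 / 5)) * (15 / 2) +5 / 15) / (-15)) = 2909 / 720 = 4.04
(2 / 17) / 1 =2 / 17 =0.12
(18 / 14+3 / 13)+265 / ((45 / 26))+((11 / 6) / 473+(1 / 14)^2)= 154.64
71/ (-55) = -1.29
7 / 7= 1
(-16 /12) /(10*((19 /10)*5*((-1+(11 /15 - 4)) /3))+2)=6 /599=0.01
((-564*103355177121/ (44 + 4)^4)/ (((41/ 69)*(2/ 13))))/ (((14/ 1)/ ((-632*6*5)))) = 27319898576769435/ 167936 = 162680417401.69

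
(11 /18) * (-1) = -11 /18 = -0.61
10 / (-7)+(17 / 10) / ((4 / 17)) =1623 / 280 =5.80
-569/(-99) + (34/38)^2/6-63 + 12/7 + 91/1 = 17809909/500346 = 35.60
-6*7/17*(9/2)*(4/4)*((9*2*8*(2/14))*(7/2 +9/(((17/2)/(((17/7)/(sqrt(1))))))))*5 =-48600/7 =-6942.86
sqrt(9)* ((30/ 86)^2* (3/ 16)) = 2025/ 29584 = 0.07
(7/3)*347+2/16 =19435/24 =809.79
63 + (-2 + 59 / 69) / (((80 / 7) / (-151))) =78.13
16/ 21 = 0.76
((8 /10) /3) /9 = 4 /135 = 0.03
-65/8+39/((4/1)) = 1.62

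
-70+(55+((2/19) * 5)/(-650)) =-18526/1235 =-15.00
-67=-67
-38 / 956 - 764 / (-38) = 182235 / 9082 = 20.07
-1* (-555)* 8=4440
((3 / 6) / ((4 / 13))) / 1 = 13 / 8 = 1.62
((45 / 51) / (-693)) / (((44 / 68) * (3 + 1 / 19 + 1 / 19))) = -95 / 149919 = -0.00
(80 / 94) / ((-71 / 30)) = -1200 / 3337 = -0.36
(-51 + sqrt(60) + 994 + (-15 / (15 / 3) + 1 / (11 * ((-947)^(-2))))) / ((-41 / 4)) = -3628596 / 451 - 8 * sqrt(15) / 41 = -8046.42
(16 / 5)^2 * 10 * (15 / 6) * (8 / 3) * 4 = 8192 / 3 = 2730.67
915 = 915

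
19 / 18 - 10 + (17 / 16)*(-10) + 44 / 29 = -37693 / 2088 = -18.05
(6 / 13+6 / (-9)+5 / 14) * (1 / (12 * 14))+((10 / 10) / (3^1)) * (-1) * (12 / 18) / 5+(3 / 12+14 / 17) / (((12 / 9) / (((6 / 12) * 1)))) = 5598689 / 15593760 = 0.36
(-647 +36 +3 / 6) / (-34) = 1221 / 68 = 17.96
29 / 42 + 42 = 42.69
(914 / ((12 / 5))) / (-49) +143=39757 / 294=135.23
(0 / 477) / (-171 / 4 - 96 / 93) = 0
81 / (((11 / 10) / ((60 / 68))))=12150 / 187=64.97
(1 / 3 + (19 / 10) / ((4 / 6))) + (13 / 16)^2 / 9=37517 / 11520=3.26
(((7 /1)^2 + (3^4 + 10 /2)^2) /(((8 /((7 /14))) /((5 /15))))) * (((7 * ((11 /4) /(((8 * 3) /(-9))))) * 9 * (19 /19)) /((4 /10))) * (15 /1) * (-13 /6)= 818750.06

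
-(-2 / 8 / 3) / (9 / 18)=1 / 6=0.17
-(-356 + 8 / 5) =1772 / 5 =354.40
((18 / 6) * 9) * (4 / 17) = 108 / 17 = 6.35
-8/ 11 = -0.73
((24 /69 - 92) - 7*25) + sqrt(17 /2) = -6133 /23 + sqrt(34) /2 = -263.74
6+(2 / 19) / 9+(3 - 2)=1199 / 171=7.01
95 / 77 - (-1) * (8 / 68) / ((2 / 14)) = 2693 / 1309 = 2.06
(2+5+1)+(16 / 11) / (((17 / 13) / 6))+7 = 4053 / 187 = 21.67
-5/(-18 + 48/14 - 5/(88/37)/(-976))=3006080/8759281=0.34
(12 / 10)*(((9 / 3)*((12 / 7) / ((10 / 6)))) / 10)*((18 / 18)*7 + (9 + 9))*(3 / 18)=54 / 35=1.54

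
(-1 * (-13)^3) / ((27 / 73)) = 160381 / 27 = 5940.04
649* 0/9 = 0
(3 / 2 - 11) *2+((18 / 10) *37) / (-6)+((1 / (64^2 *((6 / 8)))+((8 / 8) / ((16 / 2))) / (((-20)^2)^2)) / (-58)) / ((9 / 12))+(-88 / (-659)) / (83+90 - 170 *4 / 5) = -122580714263899 / 4072936320000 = -30.10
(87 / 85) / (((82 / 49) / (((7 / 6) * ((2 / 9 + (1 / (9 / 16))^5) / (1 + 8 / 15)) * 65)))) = 343223075195 / 631076346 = 543.87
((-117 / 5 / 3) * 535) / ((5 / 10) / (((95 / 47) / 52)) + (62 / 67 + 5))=-8853715 / 39863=-222.10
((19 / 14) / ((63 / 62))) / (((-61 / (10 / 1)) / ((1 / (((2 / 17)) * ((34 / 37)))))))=-108965 / 53802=-2.03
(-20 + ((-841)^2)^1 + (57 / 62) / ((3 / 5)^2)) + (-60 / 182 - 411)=11964180745 / 16926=706852.22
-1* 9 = -9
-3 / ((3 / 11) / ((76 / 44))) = -19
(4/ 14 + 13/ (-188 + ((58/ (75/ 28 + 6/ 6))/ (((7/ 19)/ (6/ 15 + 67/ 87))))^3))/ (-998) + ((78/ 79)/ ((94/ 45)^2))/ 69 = 5543899962104445560519/ 1852314017540214163974808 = 0.00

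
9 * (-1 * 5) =-45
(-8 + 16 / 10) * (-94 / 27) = 22.28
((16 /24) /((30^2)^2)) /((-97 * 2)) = -1 /235710000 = -0.00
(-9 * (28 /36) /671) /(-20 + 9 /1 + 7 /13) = 91 /91256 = 0.00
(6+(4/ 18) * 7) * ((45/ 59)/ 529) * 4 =1360/ 31211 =0.04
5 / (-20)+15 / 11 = 49 / 44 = 1.11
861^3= 638277381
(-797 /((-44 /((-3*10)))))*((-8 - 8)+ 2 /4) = 370605 /44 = 8422.84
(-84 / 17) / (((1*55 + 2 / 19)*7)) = -76 / 5933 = -0.01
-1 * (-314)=314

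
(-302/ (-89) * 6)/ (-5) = -1812/ 445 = -4.07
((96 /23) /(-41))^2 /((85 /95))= 175104 /15117233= 0.01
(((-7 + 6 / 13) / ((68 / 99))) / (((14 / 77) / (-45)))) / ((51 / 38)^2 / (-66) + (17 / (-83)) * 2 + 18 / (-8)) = -80758524825 / 92101711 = -876.84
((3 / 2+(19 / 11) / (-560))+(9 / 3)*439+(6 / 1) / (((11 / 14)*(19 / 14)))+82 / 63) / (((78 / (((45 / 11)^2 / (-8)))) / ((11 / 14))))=-20942249865 / 749805056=-27.93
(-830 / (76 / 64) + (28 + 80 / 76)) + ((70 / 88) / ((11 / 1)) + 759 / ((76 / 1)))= -1516962 / 2299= -659.84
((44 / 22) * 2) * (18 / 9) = 8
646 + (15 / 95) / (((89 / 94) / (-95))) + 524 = 102720 / 89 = 1154.16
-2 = -2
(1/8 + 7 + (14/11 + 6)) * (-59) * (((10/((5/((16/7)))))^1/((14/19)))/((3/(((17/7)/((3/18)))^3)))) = -143546776272/26411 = -5435113.26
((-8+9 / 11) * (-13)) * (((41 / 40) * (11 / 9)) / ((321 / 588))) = 2063243 / 9630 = 214.25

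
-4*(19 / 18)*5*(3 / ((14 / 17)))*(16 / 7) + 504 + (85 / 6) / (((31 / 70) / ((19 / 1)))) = 4265413 / 4557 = 936.01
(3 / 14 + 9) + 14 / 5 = 841 / 70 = 12.01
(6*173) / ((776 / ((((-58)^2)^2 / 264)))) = 122359613 / 2134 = 57338.15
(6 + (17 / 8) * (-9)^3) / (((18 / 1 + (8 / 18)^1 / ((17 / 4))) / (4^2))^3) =-565946471232 / 531348325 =-1065.11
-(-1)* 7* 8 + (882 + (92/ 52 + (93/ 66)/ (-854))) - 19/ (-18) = 2068113655/ 2198196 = 940.82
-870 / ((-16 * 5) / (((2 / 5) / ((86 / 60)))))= 3.03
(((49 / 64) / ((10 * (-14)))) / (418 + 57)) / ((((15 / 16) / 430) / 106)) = -15953 / 28500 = -0.56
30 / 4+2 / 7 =7.79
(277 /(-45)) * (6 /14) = -2.64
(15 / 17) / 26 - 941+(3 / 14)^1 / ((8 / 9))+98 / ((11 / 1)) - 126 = -288013651 / 272272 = -1057.82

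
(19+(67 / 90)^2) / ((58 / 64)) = 1267112 / 58725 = 21.58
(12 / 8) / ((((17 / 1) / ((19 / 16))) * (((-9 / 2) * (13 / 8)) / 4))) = -38 / 663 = -0.06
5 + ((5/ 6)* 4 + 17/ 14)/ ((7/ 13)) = 3953/ 294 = 13.45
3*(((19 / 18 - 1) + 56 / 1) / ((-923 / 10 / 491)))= -2477095 / 2769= -894.58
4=4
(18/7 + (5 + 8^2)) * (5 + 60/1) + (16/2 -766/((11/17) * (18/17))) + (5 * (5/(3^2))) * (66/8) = 9882205/2772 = 3565.01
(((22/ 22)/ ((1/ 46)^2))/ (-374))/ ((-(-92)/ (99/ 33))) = -69/ 374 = -0.18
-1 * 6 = -6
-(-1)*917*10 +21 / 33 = 100877 / 11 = 9170.64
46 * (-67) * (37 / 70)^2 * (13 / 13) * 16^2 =-270032512 / 1225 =-220434.70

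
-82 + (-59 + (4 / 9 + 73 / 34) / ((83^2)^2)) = -2047636717073 / 14522246226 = -141.00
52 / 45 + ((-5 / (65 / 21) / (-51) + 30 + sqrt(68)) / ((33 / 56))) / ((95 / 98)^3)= 105413504*sqrt(17) / 28293375 + 1071120636772 / 18758507625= 72.46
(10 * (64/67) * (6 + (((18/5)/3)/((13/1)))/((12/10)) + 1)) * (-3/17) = -176640/14807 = -11.93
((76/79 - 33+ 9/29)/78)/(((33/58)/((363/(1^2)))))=-799568/3081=-259.52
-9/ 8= -1.12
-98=-98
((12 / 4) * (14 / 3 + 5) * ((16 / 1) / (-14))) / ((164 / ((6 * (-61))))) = 21228 / 287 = 73.97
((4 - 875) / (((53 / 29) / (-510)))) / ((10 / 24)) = 30917016 / 53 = 583339.92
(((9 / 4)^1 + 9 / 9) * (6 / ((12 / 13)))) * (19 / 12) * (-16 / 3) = -3211 / 18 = -178.39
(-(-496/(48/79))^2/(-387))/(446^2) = 5997601/692824428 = 0.01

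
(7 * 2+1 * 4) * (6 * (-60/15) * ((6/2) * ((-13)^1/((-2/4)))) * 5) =-168480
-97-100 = -197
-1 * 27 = -27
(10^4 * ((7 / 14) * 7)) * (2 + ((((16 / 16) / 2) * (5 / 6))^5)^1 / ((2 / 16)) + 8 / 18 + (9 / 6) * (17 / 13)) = 7972094375 / 50544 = 157725.83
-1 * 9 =-9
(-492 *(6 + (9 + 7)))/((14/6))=-32472/7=-4638.86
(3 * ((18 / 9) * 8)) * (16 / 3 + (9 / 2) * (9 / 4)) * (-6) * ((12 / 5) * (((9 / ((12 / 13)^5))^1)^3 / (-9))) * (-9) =-18989966308227670847 / 733835427840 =-25877690.81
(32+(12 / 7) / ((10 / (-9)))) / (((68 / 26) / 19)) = 131651 / 595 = 221.26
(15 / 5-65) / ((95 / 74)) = -48.29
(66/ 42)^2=2.47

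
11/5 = 2.20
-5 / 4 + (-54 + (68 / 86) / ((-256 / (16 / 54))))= -1026341 / 18576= -55.25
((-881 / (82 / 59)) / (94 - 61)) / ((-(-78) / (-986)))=25625647 / 105534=242.82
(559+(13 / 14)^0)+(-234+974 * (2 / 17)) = 7490 / 17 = 440.59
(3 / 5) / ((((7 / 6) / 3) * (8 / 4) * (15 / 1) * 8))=9 / 1400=0.01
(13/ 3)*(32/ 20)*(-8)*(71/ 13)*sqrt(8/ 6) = -9088*sqrt(3)/ 45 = -349.80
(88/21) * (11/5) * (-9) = -2904/35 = -82.97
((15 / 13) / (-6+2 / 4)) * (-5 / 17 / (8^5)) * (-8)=-75 / 4978688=-0.00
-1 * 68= -68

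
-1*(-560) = 560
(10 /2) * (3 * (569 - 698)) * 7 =-13545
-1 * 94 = -94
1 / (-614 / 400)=-200 / 307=-0.65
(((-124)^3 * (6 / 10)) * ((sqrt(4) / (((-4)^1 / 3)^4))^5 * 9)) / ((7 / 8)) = -2804619440435157 / 2348810240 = -1194059.61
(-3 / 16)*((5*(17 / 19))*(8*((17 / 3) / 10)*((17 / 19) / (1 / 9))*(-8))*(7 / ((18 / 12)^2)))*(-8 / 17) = -129472 / 361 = -358.65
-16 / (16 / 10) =-10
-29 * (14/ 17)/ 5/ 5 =-406/ 425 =-0.96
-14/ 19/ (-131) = 14/ 2489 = 0.01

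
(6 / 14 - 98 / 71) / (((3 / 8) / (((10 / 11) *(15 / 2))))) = -8600 / 497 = -17.30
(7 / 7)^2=1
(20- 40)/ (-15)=4/ 3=1.33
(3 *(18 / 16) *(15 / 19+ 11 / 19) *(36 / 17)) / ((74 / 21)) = 66339 / 23902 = 2.78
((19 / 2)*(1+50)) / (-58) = -969 / 116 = -8.35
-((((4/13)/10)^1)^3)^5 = -0.00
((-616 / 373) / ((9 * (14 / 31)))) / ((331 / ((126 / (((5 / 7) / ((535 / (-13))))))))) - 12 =-4957324 / 1605019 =-3.09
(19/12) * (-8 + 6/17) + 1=-1133/102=-11.11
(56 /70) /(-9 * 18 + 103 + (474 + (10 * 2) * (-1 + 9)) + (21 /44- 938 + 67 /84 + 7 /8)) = -7392 /3334255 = -0.00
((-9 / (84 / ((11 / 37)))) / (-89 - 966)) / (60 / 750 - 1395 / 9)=-55 / 282207436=-0.00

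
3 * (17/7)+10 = 121/7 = 17.29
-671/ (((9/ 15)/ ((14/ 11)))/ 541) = -2310070/ 3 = -770023.33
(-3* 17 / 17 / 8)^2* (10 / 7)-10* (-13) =29165 / 224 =130.20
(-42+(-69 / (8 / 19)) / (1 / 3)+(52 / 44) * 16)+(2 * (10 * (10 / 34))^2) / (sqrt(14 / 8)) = -45295 / 88+10000 * sqrt(7) / 2023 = -501.64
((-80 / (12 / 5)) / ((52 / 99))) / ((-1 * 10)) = 6.35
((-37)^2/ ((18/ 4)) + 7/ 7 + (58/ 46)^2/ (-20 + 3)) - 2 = 24534328/ 80937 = 303.13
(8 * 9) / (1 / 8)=576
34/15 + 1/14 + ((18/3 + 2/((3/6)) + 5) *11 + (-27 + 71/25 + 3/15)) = 150547/1050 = 143.38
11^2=121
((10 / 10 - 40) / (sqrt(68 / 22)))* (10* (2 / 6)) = -65* sqrt(374) / 17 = -73.94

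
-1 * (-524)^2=-274576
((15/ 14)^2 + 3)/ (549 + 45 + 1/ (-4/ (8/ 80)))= 0.01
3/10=0.30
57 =57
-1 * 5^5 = -3125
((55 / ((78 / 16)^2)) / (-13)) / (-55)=64 / 19773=0.00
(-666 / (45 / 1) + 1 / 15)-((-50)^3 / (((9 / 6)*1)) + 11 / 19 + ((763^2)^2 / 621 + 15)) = -32192556271568 / 58995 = -545682791.28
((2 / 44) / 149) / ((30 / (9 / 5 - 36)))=-57 / 163900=-0.00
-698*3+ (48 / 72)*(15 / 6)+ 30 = -6187 / 3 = -2062.33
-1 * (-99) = 99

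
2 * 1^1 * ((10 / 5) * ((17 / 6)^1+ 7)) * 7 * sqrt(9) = 826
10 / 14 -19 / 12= -73 / 84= -0.87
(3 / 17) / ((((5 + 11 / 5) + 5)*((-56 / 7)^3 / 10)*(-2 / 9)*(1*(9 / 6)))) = 225 / 265472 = 0.00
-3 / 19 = -0.16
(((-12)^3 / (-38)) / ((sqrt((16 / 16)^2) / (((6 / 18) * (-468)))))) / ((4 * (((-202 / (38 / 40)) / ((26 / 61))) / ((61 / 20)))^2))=-3381183 / 51005000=-0.07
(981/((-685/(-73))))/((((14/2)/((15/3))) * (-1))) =-71613/959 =-74.67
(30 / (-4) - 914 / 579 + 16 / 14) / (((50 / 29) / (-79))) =147373157 / 405300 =363.61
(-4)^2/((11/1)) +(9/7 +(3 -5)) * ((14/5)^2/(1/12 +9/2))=64/275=0.23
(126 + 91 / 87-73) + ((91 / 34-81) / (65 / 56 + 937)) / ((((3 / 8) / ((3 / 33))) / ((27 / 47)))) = 2170670583590 / 40172049291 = 54.03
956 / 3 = 318.67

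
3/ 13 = 0.23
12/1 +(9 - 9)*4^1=12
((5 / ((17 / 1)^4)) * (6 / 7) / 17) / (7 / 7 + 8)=0.00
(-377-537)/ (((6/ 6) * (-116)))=457/ 58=7.88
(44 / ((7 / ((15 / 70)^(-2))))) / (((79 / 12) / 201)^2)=796384512 / 6241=127605.27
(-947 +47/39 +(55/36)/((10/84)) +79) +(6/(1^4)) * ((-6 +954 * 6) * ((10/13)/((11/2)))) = 1128087/286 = 3944.36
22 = 22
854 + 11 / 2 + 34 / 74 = 63637 / 74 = 859.96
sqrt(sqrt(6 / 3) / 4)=2^(1 / 4) / 2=0.59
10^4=10000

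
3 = 3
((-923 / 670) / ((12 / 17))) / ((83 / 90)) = -47073 / 22244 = -2.12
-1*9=-9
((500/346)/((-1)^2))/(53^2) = 250/485957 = 0.00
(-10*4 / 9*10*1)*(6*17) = -13600 / 3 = -4533.33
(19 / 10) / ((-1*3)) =-19 / 30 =-0.63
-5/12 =-0.42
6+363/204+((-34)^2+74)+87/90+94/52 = 16449743/13260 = 1240.55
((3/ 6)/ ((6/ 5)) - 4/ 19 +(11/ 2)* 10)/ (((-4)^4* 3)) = 12587/ 175104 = 0.07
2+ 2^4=18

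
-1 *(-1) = 1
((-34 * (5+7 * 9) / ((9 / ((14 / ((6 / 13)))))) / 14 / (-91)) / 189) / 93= 1156 / 3322053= 0.00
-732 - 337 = -1069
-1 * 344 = -344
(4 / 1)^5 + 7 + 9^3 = 1760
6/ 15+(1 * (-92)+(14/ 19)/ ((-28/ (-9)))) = -17359/ 190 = -91.36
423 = 423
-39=-39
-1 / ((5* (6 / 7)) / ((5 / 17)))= -7 / 102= -0.07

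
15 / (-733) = -15 / 733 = -0.02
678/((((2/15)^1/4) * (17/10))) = 203400/17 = 11964.71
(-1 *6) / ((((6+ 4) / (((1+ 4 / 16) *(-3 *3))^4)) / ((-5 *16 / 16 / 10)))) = 2460375 / 512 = 4805.42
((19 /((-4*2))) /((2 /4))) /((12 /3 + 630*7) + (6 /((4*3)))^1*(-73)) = -19 /17510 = -0.00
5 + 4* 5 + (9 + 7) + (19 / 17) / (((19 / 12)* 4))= 700 / 17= 41.18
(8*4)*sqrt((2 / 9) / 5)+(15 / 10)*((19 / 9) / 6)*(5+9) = 32*sqrt(10) / 15+133 / 18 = 14.14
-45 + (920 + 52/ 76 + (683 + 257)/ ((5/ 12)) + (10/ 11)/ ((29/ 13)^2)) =550485112/ 175769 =3131.87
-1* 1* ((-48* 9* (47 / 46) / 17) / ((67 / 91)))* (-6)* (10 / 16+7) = -42265314 / 26197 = -1613.36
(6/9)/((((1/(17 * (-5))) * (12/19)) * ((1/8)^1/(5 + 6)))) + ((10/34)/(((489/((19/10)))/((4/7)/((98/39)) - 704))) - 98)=-68384369455/8554077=-7994.36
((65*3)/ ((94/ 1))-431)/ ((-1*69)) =1753/ 282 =6.22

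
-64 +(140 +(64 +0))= 140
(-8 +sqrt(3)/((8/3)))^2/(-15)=-3.60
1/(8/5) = 5/8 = 0.62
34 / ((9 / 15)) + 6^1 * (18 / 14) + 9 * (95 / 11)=32827 / 231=142.11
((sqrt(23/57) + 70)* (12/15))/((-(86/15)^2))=-3150/1849- 15* sqrt(1311)/35131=-1.72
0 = 0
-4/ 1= -4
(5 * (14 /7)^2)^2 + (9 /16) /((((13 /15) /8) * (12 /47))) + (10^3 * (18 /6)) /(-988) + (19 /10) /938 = 1933661211 /4633720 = 417.30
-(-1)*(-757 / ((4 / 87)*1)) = -65859 / 4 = -16464.75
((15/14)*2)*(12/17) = 180/119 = 1.51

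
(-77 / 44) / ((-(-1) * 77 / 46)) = -23 / 22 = -1.05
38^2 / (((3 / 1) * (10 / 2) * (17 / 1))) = 1444 / 255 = 5.66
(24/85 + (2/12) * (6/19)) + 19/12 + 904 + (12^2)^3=57885926617/19380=2986889.92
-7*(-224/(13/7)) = 10976/13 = 844.31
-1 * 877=-877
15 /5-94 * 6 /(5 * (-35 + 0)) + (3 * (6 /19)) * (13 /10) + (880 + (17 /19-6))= 2933811 /3325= 882.35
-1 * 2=-2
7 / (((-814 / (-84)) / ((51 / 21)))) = 714 / 407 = 1.75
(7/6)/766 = 7/4596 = 0.00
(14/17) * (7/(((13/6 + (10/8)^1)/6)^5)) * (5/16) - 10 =39561298310/1969555417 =20.09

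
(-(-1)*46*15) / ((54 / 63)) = 805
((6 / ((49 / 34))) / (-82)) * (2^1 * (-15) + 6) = 2448 / 2009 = 1.22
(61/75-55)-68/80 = -16511/300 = -55.04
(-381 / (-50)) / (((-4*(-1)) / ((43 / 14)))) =16383 / 2800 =5.85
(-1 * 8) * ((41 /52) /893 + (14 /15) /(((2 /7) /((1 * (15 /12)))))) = -1137928 /34827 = -32.67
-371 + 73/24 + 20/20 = -8807/24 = -366.96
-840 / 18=-140 / 3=-46.67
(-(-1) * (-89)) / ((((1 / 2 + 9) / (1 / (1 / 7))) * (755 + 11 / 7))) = -4361 / 50312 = -0.09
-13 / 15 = -0.87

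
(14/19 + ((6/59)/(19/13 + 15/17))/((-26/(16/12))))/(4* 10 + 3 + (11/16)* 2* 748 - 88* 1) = 426576/571096813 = 0.00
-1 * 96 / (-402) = 16 / 67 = 0.24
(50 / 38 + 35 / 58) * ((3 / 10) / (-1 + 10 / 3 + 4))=3807 / 41876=0.09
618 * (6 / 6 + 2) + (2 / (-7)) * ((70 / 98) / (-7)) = 635932 / 343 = 1854.03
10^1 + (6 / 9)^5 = 2462 / 243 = 10.13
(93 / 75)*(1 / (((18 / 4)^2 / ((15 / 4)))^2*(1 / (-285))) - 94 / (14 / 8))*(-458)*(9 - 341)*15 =-509050491848 / 2835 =-179559256.38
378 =378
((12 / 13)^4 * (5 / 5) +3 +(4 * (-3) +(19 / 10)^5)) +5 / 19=908963207241 / 54265900000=16.75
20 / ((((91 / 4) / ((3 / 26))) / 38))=4560 / 1183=3.85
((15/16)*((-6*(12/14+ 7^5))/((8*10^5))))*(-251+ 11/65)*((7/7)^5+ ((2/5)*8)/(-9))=695364581/36400000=19.10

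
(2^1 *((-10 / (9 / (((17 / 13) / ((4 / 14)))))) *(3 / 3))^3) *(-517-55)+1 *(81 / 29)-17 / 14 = 7525999065841 / 50019606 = 150460.98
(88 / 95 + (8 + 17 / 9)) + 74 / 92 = 456997 / 39330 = 11.62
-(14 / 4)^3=-42.88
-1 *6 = -6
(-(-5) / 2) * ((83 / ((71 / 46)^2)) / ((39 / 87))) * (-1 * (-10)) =1943.00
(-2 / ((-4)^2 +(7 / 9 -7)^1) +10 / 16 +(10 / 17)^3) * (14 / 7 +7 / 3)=1169051 / 432344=2.70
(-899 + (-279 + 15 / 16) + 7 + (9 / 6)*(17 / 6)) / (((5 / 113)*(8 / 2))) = -2107789 / 320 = -6586.84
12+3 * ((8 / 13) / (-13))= 2004 / 169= 11.86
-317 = -317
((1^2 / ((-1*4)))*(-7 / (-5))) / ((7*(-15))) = 1 / 300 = 0.00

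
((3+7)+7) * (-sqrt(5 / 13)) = -17 * sqrt(65) / 13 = -10.54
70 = 70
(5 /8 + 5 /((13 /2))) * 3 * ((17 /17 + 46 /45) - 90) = -114811 /312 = -367.98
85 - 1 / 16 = 1359 / 16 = 84.94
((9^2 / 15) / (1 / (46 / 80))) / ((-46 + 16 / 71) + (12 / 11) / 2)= -485001 / 7064800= -0.07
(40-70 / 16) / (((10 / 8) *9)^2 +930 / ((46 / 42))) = 874 / 23937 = 0.04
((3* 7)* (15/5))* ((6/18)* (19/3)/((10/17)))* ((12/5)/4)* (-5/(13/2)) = -6783/65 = -104.35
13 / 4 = 3.25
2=2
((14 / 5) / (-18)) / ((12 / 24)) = -14 / 45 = -0.31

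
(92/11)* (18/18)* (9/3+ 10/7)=2852/77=37.04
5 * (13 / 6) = 65 / 6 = 10.83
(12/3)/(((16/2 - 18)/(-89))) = 178/5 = 35.60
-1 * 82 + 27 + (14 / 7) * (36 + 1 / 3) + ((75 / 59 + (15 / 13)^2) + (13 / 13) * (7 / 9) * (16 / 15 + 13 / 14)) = 58746019 / 2692170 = 21.82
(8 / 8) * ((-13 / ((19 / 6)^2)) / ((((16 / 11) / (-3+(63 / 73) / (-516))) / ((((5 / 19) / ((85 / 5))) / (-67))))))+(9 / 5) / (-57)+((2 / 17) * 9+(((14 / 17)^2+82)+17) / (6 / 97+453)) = 96167928036346817 / 77141909320337520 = 1.25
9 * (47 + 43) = 810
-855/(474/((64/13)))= -8.88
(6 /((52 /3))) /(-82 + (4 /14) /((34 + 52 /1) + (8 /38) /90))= -1158129 /274336777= -0.00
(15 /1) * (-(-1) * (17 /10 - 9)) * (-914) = 100083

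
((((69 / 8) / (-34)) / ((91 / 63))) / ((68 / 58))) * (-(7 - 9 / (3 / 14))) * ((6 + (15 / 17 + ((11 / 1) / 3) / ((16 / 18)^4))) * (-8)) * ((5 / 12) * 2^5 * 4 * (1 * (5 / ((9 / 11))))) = 5702139394875 / 32700928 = 174372.40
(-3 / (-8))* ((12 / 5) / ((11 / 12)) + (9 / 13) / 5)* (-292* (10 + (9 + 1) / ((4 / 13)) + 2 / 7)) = -258557751 / 20020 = -12914.97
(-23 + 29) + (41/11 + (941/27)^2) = 9818294/8019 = 1224.38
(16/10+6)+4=58/5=11.60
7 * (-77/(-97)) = 539/97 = 5.56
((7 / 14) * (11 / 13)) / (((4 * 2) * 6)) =11 / 1248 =0.01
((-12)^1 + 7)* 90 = -450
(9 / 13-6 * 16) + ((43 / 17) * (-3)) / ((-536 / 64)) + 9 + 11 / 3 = -3630749 / 44421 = -81.73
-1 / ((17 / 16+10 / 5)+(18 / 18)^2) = -16 / 65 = -0.25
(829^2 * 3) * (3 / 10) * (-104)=-321628788 / 5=-64325757.60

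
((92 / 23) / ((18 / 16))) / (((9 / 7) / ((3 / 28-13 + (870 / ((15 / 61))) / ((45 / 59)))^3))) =198005535657267845291 / 723350250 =273733970033.56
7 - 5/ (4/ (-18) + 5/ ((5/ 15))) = 886/ 133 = 6.66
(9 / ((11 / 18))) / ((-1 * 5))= -162 / 55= -2.95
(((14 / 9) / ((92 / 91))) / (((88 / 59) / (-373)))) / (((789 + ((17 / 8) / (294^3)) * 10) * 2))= -4947773048673 / 20290815755617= -0.24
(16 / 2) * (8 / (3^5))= 64 / 243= 0.26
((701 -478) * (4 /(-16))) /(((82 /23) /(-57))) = 292353 /328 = 891.32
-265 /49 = -5.41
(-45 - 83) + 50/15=-374/3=-124.67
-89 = -89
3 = 3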